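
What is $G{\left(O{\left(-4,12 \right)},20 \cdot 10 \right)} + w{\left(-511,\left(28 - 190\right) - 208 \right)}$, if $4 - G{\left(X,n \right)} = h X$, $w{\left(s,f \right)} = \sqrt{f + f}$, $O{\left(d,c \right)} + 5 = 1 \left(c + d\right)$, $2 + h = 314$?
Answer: $-932 + 2 i \sqrt{185} \approx -932.0 + 27.203 i$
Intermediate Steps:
$h = 312$ ($h = -2 + 314 = 312$)
$O{\left(d,c \right)} = -5 + c + d$ ($O{\left(d,c \right)} = -5 + 1 \left(c + d\right) = -5 + \left(c + d\right) = -5 + c + d$)
$w{\left(s,f \right)} = \sqrt{2} \sqrt{f}$ ($w{\left(s,f \right)} = \sqrt{2 f} = \sqrt{2} \sqrt{f}$)
$G{\left(X,n \right)} = 4 - 312 X$
$G{\left(O{\left(-4,12 \right)},20 \cdot 10 \right)} + w{\left(-511,\left(28 - 190\right) - 208 \right)} = \left(4 - 312 \left(-5 + 12 - 4\right)\right) + \sqrt{2} \sqrt{\left(28 - 190\right) - 208} = \left(4 - 936\right) + \sqrt{2} \sqrt{-162 - 208} = \left(4 - 936\right) + \sqrt{2} \sqrt{-370} = -932 + \sqrt{2} i \sqrt{370} = -932 + 2 i \sqrt{185}$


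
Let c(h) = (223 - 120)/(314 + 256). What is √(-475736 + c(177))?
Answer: I*√154566567690/570 ≈ 689.74*I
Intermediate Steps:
c(h) = 103/570
√(-475736 + c(177)) = √(-475736 + 103/570) = √(-271169417/570) = I*√154566567690/570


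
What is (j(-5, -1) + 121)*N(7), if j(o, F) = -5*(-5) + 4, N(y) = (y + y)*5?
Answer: 10500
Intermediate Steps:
N(y) = 10*y (N(y) = (2*y)*5 = 10*y)
j(o, F) = 29 (j(o, F) = 25 + 4 = 29)
(j(-5, -1) + 121)*N(7) = (29 + 121)*(10*7) = 150*70 = 10500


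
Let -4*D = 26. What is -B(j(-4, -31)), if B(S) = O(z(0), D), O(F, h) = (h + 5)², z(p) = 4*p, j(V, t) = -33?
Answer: -9/4 ≈ -2.2500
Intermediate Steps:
D = -13/2 (D = -¼*26 = -13/2 ≈ -6.5000)
O(F, h) = (5 + h)²
B(S) = 9/4 (B(S) = (5 - 13/2)² = (-3/2)² = 9/4)
-B(j(-4, -31)) = -1*9/4 = -9/4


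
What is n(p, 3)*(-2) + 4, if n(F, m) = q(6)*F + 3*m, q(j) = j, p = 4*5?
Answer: -254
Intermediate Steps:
p = 20
n(F, m) = 3*m + 6*F (n(F, m) = 6*F + 3*m = 3*m + 6*F)
n(p, 3)*(-2) + 4 = (3*3 + 6*20)*(-2) + 4 = (9 + 120)*(-2) + 4 = 129*(-2) + 4 = -258 + 4 = -254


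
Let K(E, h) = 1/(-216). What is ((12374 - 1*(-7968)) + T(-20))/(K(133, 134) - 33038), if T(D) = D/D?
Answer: -4394088/7136209 ≈ -0.61575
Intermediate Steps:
K(E, h) = -1/216
T(D) = 1
((12374 - 1*(-7968)) + T(-20))/(K(133, 134) - 33038) = ((12374 - 1*(-7968)) + 1)/(-1/216 - 33038) = ((12374 + 7968) + 1)/(-7136209/216) = (20342 + 1)*(-216/7136209) = 20343*(-216/7136209) = -4394088/7136209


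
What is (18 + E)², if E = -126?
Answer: 11664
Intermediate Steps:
(18 + E)² = (18 - 126)² = (-108)² = 11664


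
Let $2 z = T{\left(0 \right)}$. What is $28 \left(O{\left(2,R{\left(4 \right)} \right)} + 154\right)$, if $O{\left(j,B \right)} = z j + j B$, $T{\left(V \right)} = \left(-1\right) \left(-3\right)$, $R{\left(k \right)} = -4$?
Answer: $4172$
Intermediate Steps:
$T{\left(V \right)} = 3$
$z = \frac{3}{2}$ ($z = \frac{1}{2} \cdot 3 = \frac{3}{2} \approx 1.5$)
$O{\left(j,B \right)} = \frac{3 j}{2} + B j$ ($O{\left(j,B \right)} = \frac{3 j}{2} + j B = \frac{3 j}{2} + B j$)
$28 \left(O{\left(2,R{\left(4 \right)} \right)} + 154\right) = 28 \left(\frac{1}{2} \cdot 2 \left(3 + 2 \left(-4\right)\right) + 154\right) = 28 \left(\frac{1}{2} \cdot 2 \left(3 - 8\right) + 154\right) = 28 \left(\frac{1}{2} \cdot 2 \left(-5\right) + 154\right) = 28 \left(-5 + 154\right) = 28 \cdot 149 = 4172$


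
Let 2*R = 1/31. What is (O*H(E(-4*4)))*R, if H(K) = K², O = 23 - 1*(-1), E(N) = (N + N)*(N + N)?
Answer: 12582912/31 ≈ 4.0590e+5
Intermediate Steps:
E(N) = 4*N² (E(N) = (2*N)*(2*N) = 4*N²)
O = 24 (O = 23 + 1 = 24)
R = 1/62 (R = (½)/31 = (½)*(1/31) = 1/62 ≈ 0.016129)
(O*H(E(-4*4)))*R = (24*(4*(-4*4)²)²)*(1/62) = (24*(4*(-16)²)²)*(1/62) = (24*(4*256)²)*(1/62) = (24*1024²)*(1/62) = (24*1048576)*(1/62) = 25165824*(1/62) = 12582912/31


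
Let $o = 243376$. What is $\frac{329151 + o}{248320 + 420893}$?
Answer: $\frac{572527}{669213} \approx 0.85552$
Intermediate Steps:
$\frac{329151 + o}{248320 + 420893} = \frac{329151 + 243376}{248320 + 420893} = \frac{572527}{669213}$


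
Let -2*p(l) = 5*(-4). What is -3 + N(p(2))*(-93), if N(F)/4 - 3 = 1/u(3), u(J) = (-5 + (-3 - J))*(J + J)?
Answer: -12247/11 ≈ -1113.4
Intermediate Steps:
p(l) = 10 (p(l) = -5*(-4)/2 = -½*(-20) = 10)
u(J) = 2*J*(-8 - J) (u(J) = (-8 - J)*(2*J) = 2*J*(-8 - J))
N(F) = 394/33 (N(F) = 12 + 4/((-2*3*(8 + 3))) = 12 + 4/((-2*3*11)) = 12 + 4/(-66) = 12 + 4*(-1/66) = 12 - 2/33 = 394/33)
-3 + N(p(2))*(-93) = -3 + (394/33)*(-93) = -3 - 12214/11 = -12247/11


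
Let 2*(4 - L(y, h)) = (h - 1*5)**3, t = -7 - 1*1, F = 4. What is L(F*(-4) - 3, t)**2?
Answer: 4862025/4 ≈ 1.2155e+6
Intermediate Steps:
t = -8 (t = -7 - 1 = -8)
L(y, h) = 4 - (-5 + h)**3/2 (L(y, h) = 4 - (h - 1*5)**3/2 = 4 - (h - 5)**3/2 = 4 - (-5 + h)**3/2)
L(F*(-4) - 3, t)**2 = (4 - (-5 - 8)**3/2)**2 = (4 - 1/2*(-13)**3)**2 = (4 - 1/2*(-2197))**2 = (4 + 2197/2)**2 = (2205/2)**2 = 4862025/4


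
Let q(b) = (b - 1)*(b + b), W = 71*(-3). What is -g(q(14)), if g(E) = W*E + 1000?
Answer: 76532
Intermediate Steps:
W = -213
q(b) = 2*b*(-1 + b) (q(b) = (-1 + b)*(2*b) = 2*b*(-1 + b))
g(E) = 1000 - 213*E (g(E) = -213*E + 1000 = 1000 - 213*E)
-g(q(14)) = -(1000 - 426*14*(-1 + 14)) = -(1000 - 426*14*13) = -(1000 - 213*364) = -(1000 - 77532) = -1*(-76532) = 76532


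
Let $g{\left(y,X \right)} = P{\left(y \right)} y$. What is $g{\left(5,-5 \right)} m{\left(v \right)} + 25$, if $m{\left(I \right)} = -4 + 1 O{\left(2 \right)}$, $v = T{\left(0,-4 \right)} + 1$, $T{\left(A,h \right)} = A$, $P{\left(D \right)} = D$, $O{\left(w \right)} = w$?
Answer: $-25$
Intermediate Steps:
$g{\left(y,X \right)} = y^{2}$ ($g{\left(y,X \right)} = y y = y^{2}$)
$v = 1$ ($v = 0 + 1 = 1$)
$m{\left(I \right)} = -2$ ($m{\left(I \right)} = -4 + 1 \cdot 2 = -4 + 2 = -2$)
$g{\left(5,-5 \right)} m{\left(v \right)} + 25 = 5^{2} \left(-2\right) + 25 = 25 \left(-2\right) + 25 = -50 + 25 = -25$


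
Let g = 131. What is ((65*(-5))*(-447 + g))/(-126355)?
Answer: -20540/25271 ≈ -0.81279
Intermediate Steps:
((65*(-5))*(-447 + g))/(-126355) = ((65*(-5))*(-447 + 131))/(-126355) = -325*(-316)*(-1/126355) = 102700*(-1/126355) = -20540/25271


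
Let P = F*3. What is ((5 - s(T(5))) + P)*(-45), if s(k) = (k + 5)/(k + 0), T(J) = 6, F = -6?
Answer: 1335/2 ≈ 667.50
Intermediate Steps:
s(k) = (5 + k)/k
P = -18 (P = -6*3 = -18)
((5 - s(T(5))) + P)*(-45) = ((5 - (5 + 6)/6) - 18)*(-45) = ((5 - 11/6) - 18)*(-45) = (19/6 - 18)*(-45) = -89/6*(-45) = 1335/2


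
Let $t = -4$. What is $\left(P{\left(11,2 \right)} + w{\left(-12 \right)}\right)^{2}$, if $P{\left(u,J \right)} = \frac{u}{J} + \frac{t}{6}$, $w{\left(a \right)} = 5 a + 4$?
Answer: $\frac{94249}{36} \approx 2618.0$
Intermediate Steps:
$w{\left(a \right)} = 4 + 5 a$
$P{\left(u,J \right)} = - \frac{2}{3} + \frac{u}{J}$ ($P{\left(u,J \right)} = \frac{u}{J} - \frac{4}{6} = \frac{u}{J} - \frac{2}{3} = - \frac{2}{3} + \frac{u}{J}$)
$\left(P{\left(11,2 \right)} + w{\left(-12 \right)}\right)^{2} = \left(\left(- \frac{2}{3} + \frac{11}{2}\right) + \left(4 + 5 \left(-12\right)\right)\right)^{2} = \left(\left(- \frac{2}{3} + 11 \cdot \frac{1}{2}\right) + \left(4 - 60\right)\right)^{2} = \left(\left(- \frac{2}{3} + \frac{11}{2}\right) - 56\right)^{2} = \left(\frac{29}{6} - 56\right)^{2} = \left(- \frac{307}{6}\right)^{2} = \frac{94249}{36}$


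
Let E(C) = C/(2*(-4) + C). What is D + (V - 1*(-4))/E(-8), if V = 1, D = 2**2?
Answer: 14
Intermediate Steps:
D = 4
E(C) = C/(-8 + C)
D + (V - 1*(-4))/E(-8) = 4 + (1 - 1*(-4))/((-8/(-8 - 8))) = 4 + (1 + 4)/((-8/(-16))) = 4 + 5/(-8*(-1/16)) = 4 + 5/(1/2) = 4 + 2*5 = 4 + 10 = 14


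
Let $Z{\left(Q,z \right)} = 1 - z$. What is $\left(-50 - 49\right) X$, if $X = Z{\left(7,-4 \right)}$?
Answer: $-495$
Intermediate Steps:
$X = 5$ ($X = 1 - -4 = 1 + 4 = 5$)
$\left(-50 - 49\right) X = \left(-50 - 49\right) 5 = \left(-99\right) 5 = -495$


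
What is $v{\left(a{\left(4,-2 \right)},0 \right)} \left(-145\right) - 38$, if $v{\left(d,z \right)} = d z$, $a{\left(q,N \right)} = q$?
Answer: $-38$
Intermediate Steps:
$v{\left(a{\left(4,-2 \right)},0 \right)} \left(-145\right) - 38 = 4 \cdot 0 \left(-145\right) - 38 = 0 \left(-145\right) - 38 = 0 - 38 = -38$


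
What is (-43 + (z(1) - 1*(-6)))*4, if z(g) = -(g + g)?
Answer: -156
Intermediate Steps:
z(g) = -2*g
(-43 + (z(1) - 1*(-6)))*4 = (-43 + (-2*1 - 1*(-6)))*4 = (-43 + (-2 + 6))*4 = (-43 + 4)*4 = -39*4 = -156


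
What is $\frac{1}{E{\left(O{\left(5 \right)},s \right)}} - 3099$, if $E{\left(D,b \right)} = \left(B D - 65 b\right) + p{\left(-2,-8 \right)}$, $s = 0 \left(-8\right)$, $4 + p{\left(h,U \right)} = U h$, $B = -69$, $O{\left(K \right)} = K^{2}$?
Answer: $- \frac{5308588}{1713} \approx -3099.0$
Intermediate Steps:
$p{\left(h,U \right)} = -4 + U h$
$s = 0$
$E{\left(D,b \right)} = 12 - 69 D - 65 b$ ($E{\left(D,b \right)} = \left(- 69 D - 65 b\right) - -12 = \left(- 69 D - 65 b\right) + \left(-4 + 16\right) = \left(- 69 D - 65 b\right) + 12 = 12 - 69 D - 65 b$)
$\frac{1}{E{\left(O{\left(5 \right)},s \right)}} - 3099 = \frac{1}{12 - 69 \cdot 5^{2} - 0} - 3099 = \frac{1}{12 - 1725 + 0} - 3099 = \frac{1}{-1713} - 3099 = - \frac{1}{1713} - 3099 = - \frac{5308588}{1713}$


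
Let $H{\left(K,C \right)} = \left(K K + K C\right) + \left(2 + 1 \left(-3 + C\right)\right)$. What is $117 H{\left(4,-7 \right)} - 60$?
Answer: $-2400$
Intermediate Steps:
$H{\left(K,C \right)} = -1 + C + K^{2} + C K$ ($H{\left(K,C \right)} = \left(K^{2} + C K\right) + \left(2 + \left(-3 + C\right)\right) = \left(K^{2} + C K\right) + \left(-1 + C\right) = -1 + C + K^{2} + C K$)
$117 H{\left(4,-7 \right)} - 60 = 117 \left(-1 - 7 + 4^{2} - 28\right) - 60 = 117 \left(-1 - 7 + 16 - 28\right) - 60 = 117 \left(-20\right) - 60 = -2340 - 60 = -2400$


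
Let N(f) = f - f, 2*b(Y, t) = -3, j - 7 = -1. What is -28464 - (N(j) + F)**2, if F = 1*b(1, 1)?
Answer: -113865/4 ≈ -28466.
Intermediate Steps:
j = 6 (j = 7 - 1 = 6)
b(Y, t) = -3/2 (b(Y, t) = (1/2)*(-3) = -3/2)
F = -3/2 (F = 1*(-3/2) = -3/2 ≈ -1.5000)
N(f) = 0
-28464 - (N(j) + F)**2 = -28464 - (0 - 3/2)**2 = -28464 - (-3/2)**2 = -28464 - 1*9/4 = -28464 - 9/4 = -113865/4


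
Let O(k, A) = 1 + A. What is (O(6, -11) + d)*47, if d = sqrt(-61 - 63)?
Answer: -470 + 94*I*sqrt(31) ≈ -470.0 + 523.37*I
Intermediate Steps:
d = 2*I*sqrt(31) (d = sqrt(-124) = 2*I*sqrt(31) ≈ 11.136*I)
(O(6, -11) + d)*47 = ((1 - 11) + 2*I*sqrt(31))*47 = (-10 + 2*I*sqrt(31))*47 = -470 + 94*I*sqrt(31)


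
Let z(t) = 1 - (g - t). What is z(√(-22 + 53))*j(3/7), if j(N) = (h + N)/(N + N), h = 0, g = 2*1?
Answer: -½ + √31/2 ≈ 2.2839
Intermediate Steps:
g = 2
j(N) = ½ (j(N) = (0 + N)/(N + N) = N/((2*N)) = N*(1/(2*N)) = ½)
z(t) = -1 + t (z(t) = 1 - (2 - t) = 1 + (-2 + t) = -1 + t)
z(√(-22 + 53))*j(3/7) = (-1 + √(-22 + 53))*(½) = (-1 + √31)*(½) = -½ + √31/2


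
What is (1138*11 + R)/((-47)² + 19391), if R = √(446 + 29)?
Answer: 6259/10800 + √19/4320 ≈ 0.58055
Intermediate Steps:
R = 5*√19 (R = √475 = 5*√19 ≈ 21.794)
(1138*11 + R)/((-47)² + 19391) = (1138*11 + 5*√19)/((-47)² + 19391) = (12518 + 5*√19)/(2209 + 19391) = (12518 + 5*√19)/21600 = (12518 + 5*√19)*(1/21600) = 6259/10800 + √19/4320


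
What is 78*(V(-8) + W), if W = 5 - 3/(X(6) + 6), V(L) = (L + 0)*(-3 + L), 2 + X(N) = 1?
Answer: 36036/5 ≈ 7207.2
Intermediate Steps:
X(N) = -1 (X(N) = -2 + 1 = -1)
V(L) = L*(-3 + L)
W = 22/5 (W = 5 - 3/(-1 + 6) = 5 - 3/5 = 5 - 3*⅕ = 5 - ⅗ = 22/5 ≈ 4.4000)
78*(V(-8) + W) = 78*(-8*(-3 - 8) + 22/5) = 78*(-8*(-11) + 22/5) = 78*(88 + 22/5) = 78*(462/5) = 36036/5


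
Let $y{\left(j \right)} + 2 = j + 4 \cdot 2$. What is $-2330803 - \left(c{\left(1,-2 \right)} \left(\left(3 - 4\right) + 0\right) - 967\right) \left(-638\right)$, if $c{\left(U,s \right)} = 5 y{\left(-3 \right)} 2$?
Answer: $-2966889$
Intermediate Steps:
$y{\left(j \right)} = 6 + j$ ($y{\left(j \right)} = -2 + \left(j + 4 \cdot 2\right) = -2 + \left(j + 8\right) = -2 + \left(8 + j\right) = 6 + j$)
$c{\left(U,s \right)} = 30$ ($c{\left(U,s \right)} = 5 \left(6 - 3\right) 2 = 5 \cdot 3 \cdot 2 = 15 \cdot 2 = 30$)
$-2330803 - \left(c{\left(1,-2 \right)} \left(\left(3 - 4\right) + 0\right) - 967\right) \left(-638\right) = -2330803 - \left(30 \left(\left(3 - 4\right) + 0\right) - 967\right) \left(-638\right) = -2330803 - \left(30 \left(-1 + 0\right) - 967\right) \left(-638\right) = -2330803 - \left(30 \left(-1\right) - 967\right) \left(-638\right) = -2330803 - \left(-30 - 967\right) \left(-638\right) = -2330803 - \left(-997\right) \left(-638\right) = -2330803 - 636086 = -2966889$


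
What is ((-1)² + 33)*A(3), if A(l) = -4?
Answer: -136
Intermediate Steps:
((-1)² + 33)*A(3) = ((-1)² + 33)*(-4) = (1 + 33)*(-4) = 34*(-4) = -136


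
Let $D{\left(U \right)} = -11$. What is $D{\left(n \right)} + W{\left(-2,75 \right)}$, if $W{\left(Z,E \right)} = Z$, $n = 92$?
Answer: $-13$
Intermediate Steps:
$D{\left(n \right)} + W{\left(-2,75 \right)} = -11 - 2 = -13$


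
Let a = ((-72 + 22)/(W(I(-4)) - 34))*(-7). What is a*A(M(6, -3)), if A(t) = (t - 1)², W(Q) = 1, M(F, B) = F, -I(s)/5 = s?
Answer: -8750/33 ≈ -265.15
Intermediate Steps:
I(s) = -5*s
A(t) = (-1 + t)²
a = -350/33 (a = ((-72 + 22)/(1 - 34))*(-7) = -50/(-33)*(-7) = -50*(-1/33)*(-7) = (50/33)*(-7) = -350/33 ≈ -10.606)
a*A(M(6, -3)) = -350*(-1 + 6)²/33 = -350/33*5² = -350/33*25 = -8750/33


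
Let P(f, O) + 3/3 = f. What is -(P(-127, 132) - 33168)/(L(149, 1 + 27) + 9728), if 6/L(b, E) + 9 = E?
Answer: 316312/92419 ≈ 3.4226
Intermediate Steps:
P(f, O) = -1 + f
L(b, E) = 6/(-9 + E)
-(P(-127, 132) - 33168)/(L(149, 1 + 27) + 9728) = -((-1 - 127) - 33168)/(6/(-9 + (1 + 27)) + 9728) = -(-128 - 33168)/(6/(-9 + 28) + 9728) = -(-33296)/(6/19 + 9728) = -(-33296)/184838/19 = -(-33296)*19/184838 = -1*(-316312/92419) = 316312/92419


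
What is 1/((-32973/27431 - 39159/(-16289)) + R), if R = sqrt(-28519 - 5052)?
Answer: 239977017648228588/6702782000952029975875 - 199651292877426481*I*sqrt(33571)/6702782000952029975875 ≈ 3.5803e-5 - 0.0054576*I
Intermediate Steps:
R = I*sqrt(33571) (R = sqrt(-33571) = I*sqrt(33571) ≈ 183.22*I)
1/((-32973/27431 - 39159/(-16289)) + R) = 1/((-32973/27431 - 39159/(-16289)) + I*sqrt(33571)) = 1/((-32973*1/27431 - 39159*(-1/16289)) + I*sqrt(33571)) = 1/((-32973/27431 + 39159/16289) + I*sqrt(33571)) = 1/(537073332/446823559 + I*sqrt(33571))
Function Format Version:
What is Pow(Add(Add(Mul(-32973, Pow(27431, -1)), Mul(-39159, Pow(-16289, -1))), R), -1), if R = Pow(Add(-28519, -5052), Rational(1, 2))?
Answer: Add(Rational(239977017648228588, 6702782000952029975875), Mul(Rational(-199651292877426481, 6702782000952029975875), I, Pow(33571, Rational(1, 2)))) ≈ Add(3.5803e-5, Mul(-0.0054576, I))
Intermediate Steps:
R = Mul(I, Pow(33571, Rational(1, 2))) (R = Pow(-33571, Rational(1, 2)) = Mul(I, Pow(33571, Rational(1, 2))) ≈ Mul(183.22, I))
Pow(Add(Add(Mul(-32973, Pow(27431, -1)), Mul(-39159, Pow(-16289, -1))), R), -1) = Pow(Add(Add(Mul(-32973, Pow(27431, -1)), Mul(-39159, Pow(-16289, -1))), Mul(I, Pow(33571, Rational(1, 2)))), -1) = Pow(Add(Add(Mul(-32973, Rational(1, 27431)), Mul(-39159, Rational(-1, 16289))), Mul(I, Pow(33571, Rational(1, 2)))), -1) = Pow(Add(Add(Rational(-32973, 27431), Rational(39159, 16289)), Mul(I, Pow(33571, Rational(1, 2)))), -1) = Pow(Add(Rational(537073332, 446823559), Mul(I, Pow(33571, Rational(1, 2)))), -1)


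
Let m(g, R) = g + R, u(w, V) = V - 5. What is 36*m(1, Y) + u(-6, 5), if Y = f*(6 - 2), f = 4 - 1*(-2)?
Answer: 900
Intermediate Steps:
f = 6 (f = 4 + 2 = 6)
Y = 24 (Y = 6*(6 - 2) = 6*4 = 24)
u(w, V) = -5 + V
m(g, R) = R + g
36*m(1, Y) + u(-6, 5) = 36*(24 + 1) + (-5 + 5) = 36*25 + 0 = 900 + 0 = 900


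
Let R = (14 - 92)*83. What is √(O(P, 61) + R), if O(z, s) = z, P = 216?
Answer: I*√6258 ≈ 79.108*I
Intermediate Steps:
R = -6474 (R = -78*83 = -6474)
√(O(P, 61) + R) = √(216 - 6474) = √(-6258) = I*√6258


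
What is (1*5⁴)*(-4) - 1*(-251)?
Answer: -2249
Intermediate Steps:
(1*5⁴)*(-4) - 1*(-251) = (1*625)*(-4) + 251 = 625*(-4) + 251 = -2500 + 251 = -2249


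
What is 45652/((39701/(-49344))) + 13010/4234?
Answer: -164434711679/2898173 ≈ -56737.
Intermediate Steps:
45652/((39701/(-49344))) + 13010/4234 = 45652/((39701*(-1/49344))) + 13010*(1/4234) = 45652/(-39701/49344) + 6505/2117 = 45652*(-49344/39701) + 6505/2117 = -2252652288/39701 + 6505/2117 = -164434711679/2898173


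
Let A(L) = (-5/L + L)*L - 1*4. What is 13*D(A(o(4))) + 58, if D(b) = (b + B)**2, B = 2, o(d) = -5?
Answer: 4270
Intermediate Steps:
A(L) = -4 + L*(L - 5/L) (A(L) = (L - 5/L)*L - 4 = L*(L - 5/L) - 4 = -4 + L*(L - 5/L))
D(b) = (2 + b)**2 (D(b) = (b + 2)**2 = (2 + b)**2)
13*D(A(o(4))) + 58 = 13*(2 + (-9 + (-5)**2))**2 + 58 = 13*(2 + (-9 + 25))**2 + 58 = 13*(2 + 16)**2 + 58 = 13*18**2 + 58 = 13*324 + 58 = 4212 + 58 = 4270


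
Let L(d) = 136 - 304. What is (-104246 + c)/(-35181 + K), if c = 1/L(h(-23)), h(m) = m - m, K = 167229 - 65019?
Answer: -17513329/11260872 ≈ -1.5552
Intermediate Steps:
K = 102210
h(m) = 0
L(d) = -168
c = -1/168 (c = 1/(-168) = -1/168 ≈ -0.0059524)
(-104246 + c)/(-35181 + K) = (-104246 - 1/168)/(-35181 + 102210) = -17513329/168/67029 = -17513329/168*1/67029 = -17513329/11260872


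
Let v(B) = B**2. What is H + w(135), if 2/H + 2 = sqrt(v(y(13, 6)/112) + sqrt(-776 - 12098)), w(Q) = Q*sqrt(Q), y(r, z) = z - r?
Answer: -2/(2 - sqrt(1/256 + I*sqrt(12874))) + 405*sqrt(15) ≈ 1568.7 - 0.17248*I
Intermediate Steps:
w(Q) = Q**(3/2)
H = 2/(-2 + sqrt(1/256 + I*sqrt(12874))) (H = 2/(-2 + sqrt(((6 - 1*13)/112)**2 + sqrt(-776 - 12098))) = 2/(-2 + sqrt(((6 - 13)*(1/112))**2 + sqrt(-12874))) = 2/(-2 + sqrt((-7*1/112)**2 + I*sqrt(12874))) = 2/(-2 + sqrt((-1/16)**2 + I*sqrt(12874))) = 2/(-2 + sqrt(1/256 + I*sqrt(12874))) ≈ 0.12669 - 0.17248*I)
H + w(135) = -2/(2 - sqrt(1/256 + I*sqrt(12874))) + 135**(3/2) = -2/(2 - sqrt(1/256 + I*sqrt(12874))) + 405*sqrt(15)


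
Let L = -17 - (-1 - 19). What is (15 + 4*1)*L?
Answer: 57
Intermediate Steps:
L = 3 (L = -17 - 1*(-20) = -17 + 20 = 3)
(15 + 4*1)*L = (15 + 4*1)*3 = (15 + 4)*3 = 19*3 = 57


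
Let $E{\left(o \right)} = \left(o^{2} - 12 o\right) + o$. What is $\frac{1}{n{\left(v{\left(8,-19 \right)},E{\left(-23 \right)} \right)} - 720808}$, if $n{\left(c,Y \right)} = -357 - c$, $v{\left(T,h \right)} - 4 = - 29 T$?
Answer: $- \frac{1}{720937} \approx -1.3871 \cdot 10^{-6}$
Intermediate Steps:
$v{\left(T,h \right)} = 4 - 29 T$
$E{\left(o \right)} = o^{2} - 11 o$
$\frac{1}{n{\left(v{\left(8,-19 \right)},E{\left(-23 \right)} \right)} - 720808} = \frac{1}{\left(-357 - \left(4 - 232\right)\right) - 720808} = \frac{1}{\left(-357 - -228\right) - 720808} = \frac{1}{\left(-357 + 228\right) - 720808} = \frac{1}{-129 - 720808} = \frac{1}{-720937} = - \frac{1}{720937}$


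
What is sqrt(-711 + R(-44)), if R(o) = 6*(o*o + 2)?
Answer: 3*sqrt(1213) ≈ 104.48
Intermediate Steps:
R(o) = 12 + 6*o**2 (R(o) = 6*(o**2 + 2) = 6*(2 + o**2) = 12 + 6*o**2)
sqrt(-711 + R(-44)) = sqrt(-711 + (12 + 6*(-44)**2)) = sqrt(-711 + (12 + 6*1936)) = sqrt(-711 + (12 + 11616)) = sqrt(-711 + 11628) = sqrt(10917) = 3*sqrt(1213)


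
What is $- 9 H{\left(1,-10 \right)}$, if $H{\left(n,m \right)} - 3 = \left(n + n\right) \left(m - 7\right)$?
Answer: $279$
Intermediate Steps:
$H{\left(n,m \right)} = 3 + 2 n \left(-7 + m\right)$ ($H{\left(n,m \right)} = 3 + \left(n + n\right) \left(m - 7\right) = 3 + 2 n \left(-7 + m\right)$)
$- 9 H{\left(1,-10 \right)} = - 9 \left(3 - 14 + 2 \left(-10\right) 1\right) = - 9 \left(3 - 14 - 20\right) = \left(-9\right) \left(-31\right) = 279$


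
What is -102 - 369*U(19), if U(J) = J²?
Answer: -133311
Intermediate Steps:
-102 - 369*U(19) = -102 - 369*19² = -102 - 369*361 = -102 - 133209 = -133311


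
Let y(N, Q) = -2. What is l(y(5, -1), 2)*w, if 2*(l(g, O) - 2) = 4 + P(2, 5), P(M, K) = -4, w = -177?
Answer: -354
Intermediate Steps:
l(g, O) = 2 (l(g, O) = 2 + (4 - 4)/2 = 2 + (½)*0 = 2 + 0 = 2)
l(y(5, -1), 2)*w = 2*(-177) = -354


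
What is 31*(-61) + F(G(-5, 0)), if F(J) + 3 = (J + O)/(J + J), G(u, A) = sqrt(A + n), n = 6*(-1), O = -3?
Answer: -3787/2 + I*sqrt(6)/4 ≈ -1893.5 + 0.61237*I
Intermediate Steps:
n = -6
G(u, A) = sqrt(-6 + A) (G(u, A) = sqrt(A - 6) = sqrt(-6 + A))
F(J) = -3 + (-3 + J)/(2*J) (F(J) = -3 + (J - 3)/(J + J) = -3 + (-3 + J)/((2*J)) = -3 + (-3 + J)*(1/(2*J)) = -3 + (-3 + J)/(2*J))
31*(-61) + F(G(-5, 0)) = 31*(-61) + (-3 - 5*sqrt(-6 + 0))/(2*(sqrt(-6 + 0))) = -1891 + (-3 - 5*I*sqrt(6))/(2*(sqrt(-6))) = -1891 + (-3 - 5*I*sqrt(6))/(2*((I*sqrt(6)))) = -1891 + (-I*sqrt(6)/6)*(-3 - 5*I*sqrt(6))/2 = -1891 - I*sqrt(6)*(-3 - 5*I*sqrt(6))/12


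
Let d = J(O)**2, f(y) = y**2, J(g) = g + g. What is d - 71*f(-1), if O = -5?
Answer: 29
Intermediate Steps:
J(g) = 2*g
d = 100 (d = (2*(-5))**2 = (-10)**2 = 100)
d - 71*f(-1) = 100 - 71*(-1)**2 = 100 - 71*1 = 100 - 71 = 29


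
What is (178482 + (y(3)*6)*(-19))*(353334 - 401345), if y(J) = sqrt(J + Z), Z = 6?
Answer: -8552679540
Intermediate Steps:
y(J) = sqrt(6 + J) (y(J) = sqrt(J + 6) = sqrt(6 + J))
(178482 + (y(3)*6)*(-19))*(353334 - 401345) = (178482 + (sqrt(6 + 3)*6)*(-19))*(353334 - 401345) = (178482 + (sqrt(9)*6)*(-19))*(-48011) = (178482 + (3*6)*(-19))*(-48011) = (178482 + 18*(-19))*(-48011) = (178482 - 342)*(-48011) = 178140*(-48011) = -8552679540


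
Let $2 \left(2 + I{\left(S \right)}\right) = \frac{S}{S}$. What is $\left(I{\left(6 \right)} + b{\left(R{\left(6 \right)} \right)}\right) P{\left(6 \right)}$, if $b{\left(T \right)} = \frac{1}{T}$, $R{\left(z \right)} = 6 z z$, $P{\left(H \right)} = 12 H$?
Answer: $- \frac{323}{3} \approx -107.67$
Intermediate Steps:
$I{\left(S \right)} = - \frac{3}{2}$ ($I{\left(S \right)} = -2 + \frac{S \frac{1}{S}}{2} = -2 + \frac{1}{2} \cdot 1 = -2 + \frac{1}{2} = - \frac{3}{2}$)
$R{\left(z \right)} = 6 z^{2}$
$\left(I{\left(6 \right)} + b{\left(R{\left(6 \right)} \right)}\right) P{\left(6 \right)} = \left(- \frac{3}{2} + \frac{1}{6 \cdot 6^{2}}\right) 12 \cdot 6 = \left(- \frac{3}{2} + \frac{1}{6 \cdot 36}\right) 72 = \left(- \frac{3}{2} + \frac{1}{216}\right) 72 = \left(- \frac{323}{216}\right) 72 = - \frac{323}{3}$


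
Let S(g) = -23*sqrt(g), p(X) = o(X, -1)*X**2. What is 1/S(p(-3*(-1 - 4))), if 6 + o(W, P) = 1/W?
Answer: I*sqrt(1335)/30705 ≈ 0.00119*I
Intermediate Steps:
o(W, P) = -6 + 1/W
p(X) = X**2*(-6 + 1/X) (p(X) = (-6 + 1/X)*X**2 = X**2*(-6 + 1/X))
1/S(p(-3*(-1 - 4))) = 1/(-23*sqrt(-3*(1 - (-18)*(-1 - 4))*(-1 - 4))) = 1/(-23*sqrt(-1335)) = 1/(-23*sqrt(15)*sqrt(1 - 6*15)) = 1/(-23*sqrt(15)*sqrt(1 - 90)) = 1/(-23*I*sqrt(1335)) = I*sqrt(1335)/30705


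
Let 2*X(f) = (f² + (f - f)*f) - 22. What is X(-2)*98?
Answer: -882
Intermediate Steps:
X(f) = -11 + f²/2 (X(f) = ((f² + (f - f)*f) - 22)/2 = ((f² + 0*f) - 22)/2 = ((f² + 0) - 22)/2 = (f² - 22)/2 = (-22 + f²)/2 = -11 + f²/2)
X(-2)*98 = (-11 + (½)*(-2)²)*98 = (-11 + (½)*4)*98 = (-11 + 2)*98 = -9*98 = -882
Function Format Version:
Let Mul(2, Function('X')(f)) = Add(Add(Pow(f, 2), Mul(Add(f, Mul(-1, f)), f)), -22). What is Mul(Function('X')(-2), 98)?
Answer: -882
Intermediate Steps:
Function('X')(f) = Add(-11, Mul(Rational(1, 2), Pow(f, 2))) (Function('X')(f) = Mul(Rational(1, 2), Add(Add(Pow(f, 2), Mul(Add(f, Mul(-1, f)), f)), -22)) = Mul(Rational(1, 2), Add(Add(Pow(f, 2), Mul(0, f)), -22)) = Mul(Rational(1, 2), Add(Add(Pow(f, 2), 0), -22)) = Mul(Rational(1, 2), Add(Pow(f, 2), -22)) = Mul(Rational(1, 2), Add(-22, Pow(f, 2))) = Add(-11, Mul(Rational(1, 2), Pow(f, 2))))
Mul(Function('X')(-2), 98) = Mul(Add(-11, Mul(Rational(1, 2), Pow(-2, 2))), 98) = Mul(Add(-11, Mul(Rational(1, 2), 4)), 98) = Mul(Add(-11, 2), 98) = Mul(-9, 98) = -882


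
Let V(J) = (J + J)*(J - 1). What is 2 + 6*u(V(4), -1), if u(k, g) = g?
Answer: -4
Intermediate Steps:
V(J) = 2*J*(-1 + J) (V(J) = (2*J)*(-1 + J) = 2*J*(-1 + J))
2 + 6*u(V(4), -1) = 2 + 6*(-1) = 2 - 6 = -4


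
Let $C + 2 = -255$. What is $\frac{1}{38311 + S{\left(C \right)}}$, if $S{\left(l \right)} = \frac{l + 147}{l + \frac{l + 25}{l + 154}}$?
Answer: $\frac{26239}{1005253659} \approx 2.6102 \cdot 10^{-5}$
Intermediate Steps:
$C = -257$ ($C = -2 - 255 = -257$)
$S{\left(l \right)} = \frac{147 + l}{l + \frac{25 + l}{154 + l}}$
$\frac{1}{38311 + S{\left(C \right)}} = \frac{1}{38311 + \frac{22638 + \left(-257\right)^{2} + 301 \left(-257\right)}{25 + \left(-257\right)^{2} + 155 \left(-257\right)}} = \frac{1}{38311 + \frac{22638 + 66049 - 77357}{25 + 66049 - 39835}} = \frac{1}{38311 + \frac{1}{26239} \cdot 11330} = \frac{1}{38311 + \frac{11330}{26239}} = \frac{1}{\frac{1005253659}{26239}} = \frac{26239}{1005253659}$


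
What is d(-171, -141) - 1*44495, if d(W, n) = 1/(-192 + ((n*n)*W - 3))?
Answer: -151276147771/3399846 ≈ -44495.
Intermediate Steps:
d(W, n) = 1/(-195 + W*n²) (d(W, n) = 1/(-192 + (n²*W - 3)) = 1/(-192 + (W*n² - 3)) = 1/(-192 + (-3 + W*n²)) = 1/(-195 + W*n²))
d(-171, -141) - 1*44495 = 1/(-195 - 171*(-141)²) - 1*44495 = 1/(-195 - 171*19881) - 44495 = 1/(-195 - 3399651) - 44495 = 1/(-3399846) - 44495 = -1/3399846 - 44495 = -151276147771/3399846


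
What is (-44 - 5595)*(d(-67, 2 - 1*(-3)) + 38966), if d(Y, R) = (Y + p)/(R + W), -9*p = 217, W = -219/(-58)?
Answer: -1006311613354/4581 ≈ -2.1967e+8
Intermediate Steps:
W = 219/58 (W = -219*(-1/58) = 219/58 ≈ 3.7759)
p = -217/9 (p = -⅑*217 = -217/9 ≈ -24.111)
d(Y, R) = (-217/9 + Y)/(219/58 + R) (d(Y, R) = (Y - 217/9)/(R + 219/58) = (-217/9 + Y)/(219/58 + R))
(-44 - 5595)*(d(-67, 2 - 1*(-3)) + 38966) = (-44 - 5595)*(58*(-217 + 9*(-67))/(9*(219 + 58*(2 - 1*(-3)))) + 38966) = -5639*(58*(-217 - 603)/(9*(219 + 58*(2 + 3))) + 38966) = -5639*((58/9)*(-820)/(219 + 58*5) + 38966) = -5639*((58/9)*(-820)/(219 + 290) + 38966) = -5639*((58/9)*(-820)/509 + 38966) = -5639*((58/9)*(1/509)*(-820) + 38966) = -5639*(-47560/4581 + 38966) = -5639*178455686/4581 = -1006311613354/4581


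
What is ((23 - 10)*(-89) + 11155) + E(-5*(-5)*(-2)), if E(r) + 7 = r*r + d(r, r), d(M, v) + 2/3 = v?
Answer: 37321/3 ≈ 12440.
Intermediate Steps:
d(M, v) = -2/3 + v
E(r) = -23/3 + r + r**2 (E(r) = -7 + (r*r + (-2/3 + r)) = -7 + (r**2 + (-2/3 + r)) = -7 + (-2/3 + r + r**2) = -23/3 + r + r**2)
((23 - 10)*(-89) + 11155) + E(-5*(-5)*(-2)) = ((23 - 10)*(-89) + 11155) + (-23/3 - 5*(-5)*(-2) + (-5*(-5)*(-2))**2) = (13*(-89) + 11155) + (-23/3 + 25*(-2) + (25*(-2))**2) = (-1157 + 11155) + (-23/3 - 50 + (-50)**2) = 9998 + (-23/3 - 50 + 2500) = 9998 + 7327/3 = 37321/3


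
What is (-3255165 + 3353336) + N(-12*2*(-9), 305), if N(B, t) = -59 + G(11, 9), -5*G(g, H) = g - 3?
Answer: 490552/5 ≈ 98110.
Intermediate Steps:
G(g, H) = ⅗ - g/5 (G(g, H) = -(g - 3)/5 = -(-3 + g)/5 = ⅗ - g/5)
N(B, t) = -303/5 (N(B, t) = -59 + (⅗ - ⅕*11) = -59 + (⅗ - 11/5) = -59 - 8/5 = -303/5)
(-3255165 + 3353336) + N(-12*2*(-9), 305) = (-3255165 + 3353336) - 303/5 = 98171 - 303/5 = 490552/5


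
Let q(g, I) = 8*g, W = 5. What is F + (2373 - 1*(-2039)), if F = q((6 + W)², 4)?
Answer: 5380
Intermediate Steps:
F = 968 (F = 8*(6 + 5)² = 8*11² = 8*121 = 968)
F + (2373 - 1*(-2039)) = 968 + (2373 - 1*(-2039)) = 968 + (2373 + 2039) = 968 + 4412 = 5380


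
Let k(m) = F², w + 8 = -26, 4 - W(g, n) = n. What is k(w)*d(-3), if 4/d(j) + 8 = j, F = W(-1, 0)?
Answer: -64/11 ≈ -5.8182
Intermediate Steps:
W(g, n) = 4 - n
F = 4 (F = 4 - 1*0 = 4 + 0 = 4)
d(j) = 4/(-8 + j)
w = -34 (w = -8 - 26 = -34)
k(m) = 16 (k(m) = 4² = 16)
k(w)*d(-3) = 16*(4/(-8 - 3)) = 16*(4/(-11)) = 16*(4*(-1/11)) = 16*(-4/11) = -64/11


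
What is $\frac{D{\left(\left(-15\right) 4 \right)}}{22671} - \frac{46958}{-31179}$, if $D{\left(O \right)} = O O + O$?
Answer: $\frac{130550942}{78539901} \approx 1.6622$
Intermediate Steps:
$D{\left(O \right)} = O + O^{2}$ ($D{\left(O \right)} = O^{2} + O = O + O^{2}$)
$\frac{D{\left(\left(-15\right) 4 \right)}}{22671} - \frac{46958}{-31179} = \frac{\left(-15\right) 4 \left(1 - 60\right)}{22671} - \frac{46958}{-31179} = - 60 \left(1 - 60\right) \frac{1}{22671} - - \frac{46958}{31179} = \left(-60\right) \left(-59\right) \frac{1}{22671} + \frac{46958}{31179} = 3540 \cdot \frac{1}{22671} + \frac{46958}{31179} = \frac{1180}{7557} + \frac{46958}{31179} = \frac{130550942}{78539901}$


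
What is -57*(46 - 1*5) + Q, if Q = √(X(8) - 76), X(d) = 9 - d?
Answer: -2337 + 5*I*√3 ≈ -2337.0 + 8.6602*I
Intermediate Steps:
Q = 5*I*√3 (Q = √((9 - 1*8) - 76) = √((9 - 8) - 76) = √(1 - 76) = √(-75) = 5*I*√3 ≈ 8.6602*I)
-57*(46 - 1*5) + Q = -57*(46 - 1*5) + 5*I*√3 = -57*(46 - 5) + 5*I*√3 = -57*41 + 5*I*√3 = -2337 + 5*I*√3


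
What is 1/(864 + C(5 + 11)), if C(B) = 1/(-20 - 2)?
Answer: 22/19007 ≈ 0.0011575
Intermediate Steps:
C(B) = -1/22 (C(B) = 1/(-22) = -1/22)
1/(864 + C(5 + 11)) = 1/(864 - 1/22) = 1/(19007/22) = 22/19007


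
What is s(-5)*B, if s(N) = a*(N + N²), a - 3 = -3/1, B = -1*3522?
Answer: 0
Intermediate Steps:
B = -3522
a = 0 (a = 3 - 3/1 = 3 - 3*1 = 3 - 3 = 0)
s(N) = 0 (s(N) = 0*(N + N²) = 0)
s(-5)*B = 0*(-3522) = 0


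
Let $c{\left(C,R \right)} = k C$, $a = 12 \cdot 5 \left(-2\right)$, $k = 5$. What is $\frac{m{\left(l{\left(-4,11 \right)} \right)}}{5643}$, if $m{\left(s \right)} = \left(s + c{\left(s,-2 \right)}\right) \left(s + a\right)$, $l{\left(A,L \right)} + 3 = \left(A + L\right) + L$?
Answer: $- \frac{350}{209} \approx -1.6746$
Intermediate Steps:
$l{\left(A,L \right)} = -3 + A + 2 L$ ($l{\left(A,L \right)} = -3 + \left(\left(A + L\right) + L\right) = -3 + \left(A + 2 L\right) = -3 + A + 2 L$)
$a = -120$ ($a = 12 \left(-10\right) = -120$)
$c{\left(C,R \right)} = 5 C$
$m{\left(s \right)} = 6 s \left(-120 + s\right)$ ($m{\left(s \right)} = \left(s + 5 s\right) \left(s - 120\right) = 6 s \left(-120 + s\right)$)
$\frac{m{\left(l{\left(-4,11 \right)} \right)}}{5643} = \frac{6 \left(-3 - 4 + 2 \cdot 11\right) \left(-120 - -15\right)}{5643} = 6 \left(-3 - 4 + 22\right) \left(-120 - -15\right) \frac{1}{5643} = 6 \cdot 15 \left(-120 + 15\right) \frac{1}{5643} = 6 \cdot 15 \left(-105\right) \frac{1}{5643} = \left(-9450\right) \frac{1}{5643} = - \frac{350}{209}$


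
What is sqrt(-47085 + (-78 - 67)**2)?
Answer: 2*I*sqrt(6515) ≈ 161.43*I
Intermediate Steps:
sqrt(-47085 + (-78 - 67)**2) = sqrt(-47085 + (-145)**2) = sqrt(-47085 + 21025) = sqrt(-26060) = 2*I*sqrt(6515)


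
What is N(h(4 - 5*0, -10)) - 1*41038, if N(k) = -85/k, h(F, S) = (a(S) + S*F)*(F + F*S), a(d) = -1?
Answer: -60572173/1476 ≈ -41038.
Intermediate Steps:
h(F, S) = (-1 + F*S)*(F + F*S) (h(F, S) = (-1 + S*F)*(F + F*S) = (-1 + F*S)*(F + F*S))
N(h(4 - 5*0, -10)) - 1*41038 = -85*1/((4 - 5*0)*(-1 - 1*(-10) + (4 - 5*0)*(-10) + (4 - 5*0)*(-10)²)) - 1*41038 = -85*1/((4 + 0)*(-1 + 10 + (4 + 0)*(-10) + (4 + 0)*100)) - 41038 = -85*1/(4*(-1 + 10 + 4*(-10) + 4*100)) - 41038 = -85*1/(4*(-1 + 10 - 40 + 400)) - 41038 = -85/(4*369) - 41038 = -85/1476 - 41038 = -60572173/1476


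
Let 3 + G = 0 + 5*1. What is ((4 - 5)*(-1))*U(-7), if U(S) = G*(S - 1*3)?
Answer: -20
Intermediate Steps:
G = 2 (G = -3 + (0 + 5*1) = -3 + (0 + 5) = -3 + 5 = 2)
U(S) = -6 + 2*S (U(S) = 2*(S - 1*3) = 2*(S - 3) = 2*(-3 + S) = -6 + 2*S)
((4 - 5)*(-1))*U(-7) = ((4 - 5)*(-1))*(-6 + 2*(-7)) = (-1*(-1))*(-6 - 14) = 1*(-20) = -20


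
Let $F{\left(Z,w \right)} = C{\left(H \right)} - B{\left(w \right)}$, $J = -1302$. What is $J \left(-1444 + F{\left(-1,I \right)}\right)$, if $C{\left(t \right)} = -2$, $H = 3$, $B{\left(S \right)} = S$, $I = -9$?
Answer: $1870974$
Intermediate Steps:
$F{\left(Z,w \right)} = -2 - w$
$J \left(-1444 + F{\left(-1,I \right)}\right) = - 1302 \left(-1444 - -7\right) = - 1302 \left(-1444 + \left(-2 + 9\right)\right) = - 1302 \left(-1444 + 7\right) = \left(-1302\right) \left(-1437\right) = 1870974$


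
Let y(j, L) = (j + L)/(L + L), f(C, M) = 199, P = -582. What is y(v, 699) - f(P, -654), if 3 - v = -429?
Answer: -92357/466 ≈ -198.19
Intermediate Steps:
v = 432 (v = 3 - 1*(-429) = 3 + 429 = 432)
y(j, L) = (L + j)/(2*L) (y(j, L) = (L + j)/((2*L)) = (L + j)*(1/(2*L)) = (L + j)/(2*L))
y(v, 699) - f(P, -654) = (1/2)*(699 + 432)/699 - 1*199 = (1/2)*(1/699)*1131 - 199 = 377/466 - 199 = -92357/466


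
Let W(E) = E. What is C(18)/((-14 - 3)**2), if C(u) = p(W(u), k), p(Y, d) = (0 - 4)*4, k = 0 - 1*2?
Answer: -16/289 ≈ -0.055363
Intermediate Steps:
k = -2 (k = 0 - 2 = -2)
p(Y, d) = -16 (p(Y, d) = -4*4 = -16)
C(u) = -16
C(18)/((-14 - 3)**2) = -16/(-14 - 3)**2 = -16/((-17)**2) = -16/289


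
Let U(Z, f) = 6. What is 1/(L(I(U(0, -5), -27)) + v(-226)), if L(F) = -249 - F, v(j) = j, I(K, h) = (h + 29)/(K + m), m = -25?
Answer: -19/9023 ≈ -0.0021057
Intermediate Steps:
I(K, h) = (29 + h)/(-25 + K) (I(K, h) = (h + 29)/(K - 25) = (29 + h)/(-25 + K))
1/(L(I(U(0, -5), -27)) + v(-226)) = 1/((-249 - (29 - 27)/(-25 + 6)) - 226) = 1/((-249 - 2/(-19)) - 226) = 1/((-249 - (-1)*2/19) - 226) = 1/((-249 - 1*(-2/19)) - 226) = 1/((-249 + 2/19) - 226) = 1/(-4729/19 - 226) = 1/(-9023/19) = -19/9023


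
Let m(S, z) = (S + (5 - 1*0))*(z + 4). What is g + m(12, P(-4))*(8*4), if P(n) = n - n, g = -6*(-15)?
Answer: 2266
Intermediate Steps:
g = 90
P(n) = 0
m(S, z) = (4 + z)*(5 + S) (m(S, z) = (S + (5 + 0))*(4 + z) = (S + 5)*(4 + z) = (5 + S)*(4 + z) = (4 + z)*(5 + S))
g + m(12, P(-4))*(8*4) = 90 + (20 + 4*12 + 5*0 + 12*0)*(8*4) = 90 + (20 + 48 + 0 + 0)*32 = 90 + 68*32 = 90 + 2176 = 2266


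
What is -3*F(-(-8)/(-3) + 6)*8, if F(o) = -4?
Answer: 96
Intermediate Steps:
-3*F(-(-8)/(-3) + 6)*8 = -3*(-4)*8 = 12*8 = 96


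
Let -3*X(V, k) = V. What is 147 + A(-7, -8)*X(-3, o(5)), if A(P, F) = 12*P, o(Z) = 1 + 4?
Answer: 63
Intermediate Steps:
o(Z) = 5
X(V, k) = -V/3
147 + A(-7, -8)*X(-3, o(5)) = 147 + (12*(-7))*(-1/3*(-3)) = 147 - 84*1 = 147 - 84 = 63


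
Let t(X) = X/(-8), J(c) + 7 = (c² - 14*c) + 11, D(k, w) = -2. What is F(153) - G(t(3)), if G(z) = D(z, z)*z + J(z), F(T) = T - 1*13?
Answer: 8311/64 ≈ 129.86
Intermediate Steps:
F(T) = -13 + T (F(T) = T - 13 = -13 + T)
J(c) = 4 + c² - 14*c (J(c) = -7 + ((c² - 14*c) + 11) = -7 + (11 + c² - 14*c) = 4 + c² - 14*c)
t(X) = -X/8 (t(X) = X*(-⅛) = -X/8)
G(z) = 4 + z² - 16*z (G(z) = -2*z + (4 + z² - 14*z) = 4 + z² - 16*z)
F(153) - G(t(3)) = (-13 + 153) - (4 + (-⅛*3)² - (-2)*3) = 140 - (4 + (-3/8)² - 16*(-3/8)) = 140 - (4 + 9/64 + 6) = 140 - 1*649/64 = 140 - 649/64 = 8311/64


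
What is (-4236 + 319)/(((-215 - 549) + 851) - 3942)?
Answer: 3917/3855 ≈ 1.0161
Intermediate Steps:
(-4236 + 319)/(((-215 - 549) + 851) - 3942) = -3917/((-764 + 851) - 3942) = -3917/(87 - 3942) = -3917/(-3855) = -3917*(-1/3855) = 3917/3855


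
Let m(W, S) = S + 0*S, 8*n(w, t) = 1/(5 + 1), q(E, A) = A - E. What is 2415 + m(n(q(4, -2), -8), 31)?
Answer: 2446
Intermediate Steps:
n(w, t) = 1/48 (n(w, t) = 1/(8*(5 + 1)) = (1/8)/6 = (1/8)*(1/6) = 1/48)
m(W, S) = S (m(W, S) = S + 0 = S)
2415 + m(n(q(4, -2), -8), 31) = 2415 + 31 = 2446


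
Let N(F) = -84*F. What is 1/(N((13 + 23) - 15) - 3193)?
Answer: -1/4957 ≈ -0.00020173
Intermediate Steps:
1/(N((13 + 23) - 15) - 3193) = 1/(-84*((13 + 23) - 15) - 3193) = 1/(-84*(36 - 15) - 3193) = 1/(-84*21 - 3193) = 1/(-1764 - 3193) = 1/(-4957) = -1/4957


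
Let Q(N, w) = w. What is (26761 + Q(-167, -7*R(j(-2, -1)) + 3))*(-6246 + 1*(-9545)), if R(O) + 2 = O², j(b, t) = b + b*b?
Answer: -422409250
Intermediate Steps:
j(b, t) = b + b²
R(O) = -2 + O²
(26761 + Q(-167, -7*R(j(-2, -1)) + 3))*(-6246 + 1*(-9545)) = (26761 + (-7*(-2 + (-2*(1 - 2))²) + 3))*(-6246 + 1*(-9545)) = (26761 + (-7*(-2 + (-2*(-1))²) + 3))*(-6246 - 9545) = (26761 + (-7*(-2 + 2²) + 3))*(-15791) = (26761 + (-7*(-2 + 4) + 3))*(-15791) = (26761 + (-7*2 + 3))*(-15791) = (26761 + (-14 + 3))*(-15791) = (26761 - 11)*(-15791) = 26750*(-15791) = -422409250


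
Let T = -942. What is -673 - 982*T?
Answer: 924371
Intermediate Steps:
-673 - 982*T = -673 - 982*(-942) = -673 + 925044 = 924371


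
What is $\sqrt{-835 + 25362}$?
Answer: $\sqrt{24527} \approx 156.61$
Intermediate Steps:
$\sqrt{-835 + 25362} = \sqrt{24527}$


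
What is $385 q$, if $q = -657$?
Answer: $-252945$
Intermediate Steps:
$385 q = 385 \left(-657\right) = -252945$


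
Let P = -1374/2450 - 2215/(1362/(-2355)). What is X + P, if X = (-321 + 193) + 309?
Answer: 2230350627/556150 ≈ 4010.3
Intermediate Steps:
X = 181 (X = -128 + 309 = 181)
P = 2129687477/556150 (P = -1374*1/2450 - 2215/(1362*(-1/2355)) = -687/1225 - 2215/(-454/785) = -687/1225 - 2215*(-785/454) = -687/1225 + 1738775/454 = 2129687477/556150 ≈ 3829.3)
X + P = 181 + 2129687477/556150 = 2230350627/556150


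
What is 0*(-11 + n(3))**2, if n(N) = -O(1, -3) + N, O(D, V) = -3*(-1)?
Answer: 0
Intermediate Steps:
O(D, V) = 3
n(N) = -3 + N (n(N) = -1*3 + N = -3 + N)
0*(-11 + n(3))**2 = 0*(-11 + (-3 + 3))**2 = 0*(-11 + 0)**2 = 0*(-11)**2 = 0*121 = 0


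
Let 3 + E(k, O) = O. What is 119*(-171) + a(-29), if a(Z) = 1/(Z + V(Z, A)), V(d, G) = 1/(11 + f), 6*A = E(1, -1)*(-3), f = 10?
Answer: -12372213/608 ≈ -20349.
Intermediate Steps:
E(k, O) = -3 + O
A = 2 (A = ((-3 - 1)*(-3))/6 = (-4*(-3))/6 = (⅙)*12 = 2)
V(d, G) = 1/21 (V(d, G) = 1/(11 + 10) = 1/21)
a(Z) = 1/(1/21 + Z) (a(Z) = 1/(Z + 1/21) = 1/(1/21 + Z))
119*(-171) + a(-29) = 119*(-171) + 21/(1 + 21*(-29)) = -20349 + 21/(1 - 609) = -20349 + 21/(-608) = -20349 + 21*(-1/608) = -20349 - 21/608 = -12372213/608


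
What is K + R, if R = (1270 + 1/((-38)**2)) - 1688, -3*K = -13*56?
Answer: -759541/4332 ≈ -175.33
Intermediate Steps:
K = 728/3 (K = -(-13)*56/3 = -1/3*(-728) = 728/3 ≈ 242.67)
R = -603591/1444 (R = (1270 + 1/1444) - 1688 = 1833881/1444 - 1688 = -603591/1444 ≈ -418.00)
K + R = 728/3 - 603591/1444 = -759541/4332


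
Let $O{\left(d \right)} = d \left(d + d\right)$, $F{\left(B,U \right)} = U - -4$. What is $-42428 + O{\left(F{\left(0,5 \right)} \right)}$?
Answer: $-42266$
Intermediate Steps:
$F{\left(B,U \right)} = 4 + U$ ($F{\left(B,U \right)} = U + 4 = 4 + U$)
$O{\left(d \right)} = 2 d^{2}$ ($O{\left(d \right)} = d 2 d = 2 d^{2}$)
$-42428 + O{\left(F{\left(0,5 \right)} \right)} = -42428 + 2 \left(4 + 5\right)^{2} = -42428 + 2 \cdot 9^{2} = -42428 + 2 \cdot 81 = -42428 + 162 = -42266$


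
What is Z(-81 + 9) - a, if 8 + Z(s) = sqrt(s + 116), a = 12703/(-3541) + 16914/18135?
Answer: -114417283/21405345 + 2*sqrt(11) ≈ 1.2880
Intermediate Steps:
a = -56825477/21405345 (a = 12703*(-1/3541) + 16914*(1/18135) = -12703/3541 + 5638/6045 = -56825477/21405345 ≈ -2.6547)
Z(s) = -8 + sqrt(116 + s) (Z(s) = -8 + sqrt(s + 116) = -8 + sqrt(116 + s))
Z(-81 + 9) - a = (-8 + sqrt(116 + (-81 + 9))) - 1*(-56825477/21405345) = (-8 + sqrt(116 - 72)) + 56825477/21405345 = (-8 + sqrt(44)) + 56825477/21405345 = (-8 + 2*sqrt(11)) + 56825477/21405345 = -114417283/21405345 + 2*sqrt(11)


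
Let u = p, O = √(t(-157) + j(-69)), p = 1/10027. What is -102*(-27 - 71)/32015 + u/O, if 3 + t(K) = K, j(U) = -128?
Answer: 9996/32015 - I*√2/240648 ≈ 0.31223 - 5.8767e-6*I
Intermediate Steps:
t(K) = -3 + K
p = 1/10027 ≈ 9.9731e-5
O = 12*I*√2 (O = √((-3 - 157) - 128) = √(-160 - 128) = √(-288) = 12*I*√2 ≈ 16.971*I)
u = 1/10027 ≈ 9.9731e-5
-102*(-27 - 71)/32015 + u/O = -102*(-27 - 71)/32015 + 1/(10027*((12*I*√2))) = -102*(-98)*(1/32015) + (-I*√2/24)/10027 = 9996*(1/32015) - I*√2/240648 = 9996/32015 - I*√2/240648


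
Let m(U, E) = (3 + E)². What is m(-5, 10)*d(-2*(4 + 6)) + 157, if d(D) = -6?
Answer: -857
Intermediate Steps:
m(-5, 10)*d(-2*(4 + 6)) + 157 = (3 + 10)²*(-6) + 157 = 13²*(-6) + 157 = 169*(-6) + 157 = -1014 + 157 = -857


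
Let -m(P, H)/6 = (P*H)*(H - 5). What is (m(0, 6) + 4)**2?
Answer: 16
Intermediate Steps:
m(P, H) = -6*H*P*(-5 + H) (m(P, H) = -6*P*H*(H - 5) = -6*H*P*(-5 + H))
(m(0, 6) + 4)**2 = (6*6*0*(5 - 1*6) + 4)**2 = (6*6*0*(5 - 6) + 4)**2 = (6*6*0*(-1) + 4)**2 = (0 + 4)**2 = 4**2 = 16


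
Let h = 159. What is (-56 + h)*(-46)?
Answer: -4738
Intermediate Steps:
(-56 + h)*(-46) = (-56 + 159)*(-46) = 103*(-46) = -4738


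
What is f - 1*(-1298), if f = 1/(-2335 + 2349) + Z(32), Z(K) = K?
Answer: 18621/14 ≈ 1330.1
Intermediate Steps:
f = 449/14 (f = 1/(-2335 + 2349) + 32 = 1/14 + 32 = 449/14 ≈ 32.071)
f - 1*(-1298) = 449/14 - 1*(-1298) = 449/14 + 1298 = 18621/14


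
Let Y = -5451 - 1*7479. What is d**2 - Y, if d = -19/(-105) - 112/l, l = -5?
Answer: 148174891/11025 ≈ 13440.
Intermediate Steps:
d = 2371/105 (d = -19/(-105) - 112/(-5) = -19*(-1/105) - 112*(-1/5) = 19/105 + 112/5 = 2371/105 ≈ 22.581)
Y = -12930 (Y = -5451 - 7479 = -12930)
d**2 - Y = (2371/105)**2 - 1*(-12930) = 5621641/11025 + 12930 = 148174891/11025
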